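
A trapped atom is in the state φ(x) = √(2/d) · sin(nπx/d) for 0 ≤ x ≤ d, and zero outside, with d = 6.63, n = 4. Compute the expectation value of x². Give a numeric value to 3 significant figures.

14.5

⟨x²⟩ = ∫ x²·|φ|² dx (integrals over the domain).
With sin²θ = (1 − cos2θ)/2 on 0 ≤ x ≤ d: ∫sin²(nπx/d) dx = d/2, ∫x·sin²(nπx/d) dx = d²/4, ∫x²·sin²(nπx/d) dx = d³·(1/6 − 1/(4n²π²)); higher powers xᵏ the same way, integrating xᵏ·cos(2nπx/d) by parts.
⟨x²⟩ = 14.513.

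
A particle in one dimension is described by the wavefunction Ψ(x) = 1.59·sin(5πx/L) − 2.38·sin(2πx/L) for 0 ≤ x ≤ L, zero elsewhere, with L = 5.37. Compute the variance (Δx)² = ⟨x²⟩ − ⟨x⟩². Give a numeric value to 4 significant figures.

Compute ⟨x⟩ and ⟨x²⟩ separately, then (Δx)² = ⟨x²⟩ − ⟨x⟩².
On 0 ≤ x ≤ L (j ≠ l): ∫sin²(jπx/L) dx = L/2, ∫sin(jπx/L)·sin(lπx/L) dx = 0; diagonal moments ∫x·sin²(jπx/L) dx = L²/4, ∫x²·sin²(jπx/L) dx = L³·(1/6 − 1/(4j²π²)); cross terms ∫x·sin(jπx/L)·sin(lπx/L) dx = 0 for j + l even and −4jlL²/(π²(j² − l²)²) for j + l odd, ∫x²·sin(jπx/L)·sin(lπx/L) dx = (−1)^(j+l)·4jlL³/(π²(j² − l²)²); higher powers the same way via product-to-sum and parts.
Normalization: ∫|Ψ|² dx = 21.997.
⟨x⟩ = 2.7762 and ⟨x²⟩ = 9.8314.
(Δx)² = 9.8314 − (2.7762)² = 2.1242.

2.124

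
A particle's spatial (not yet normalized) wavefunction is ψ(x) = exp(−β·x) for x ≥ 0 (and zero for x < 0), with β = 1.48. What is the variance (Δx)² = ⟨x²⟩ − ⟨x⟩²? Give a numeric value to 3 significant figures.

0.114

Compute ⟨x⟩ and ⟨x²⟩ separately, then (Δx)² = ⟨x²⟩ − ⟨x⟩².
Every integrand reduces to terms xʲ·e^(−2βx) on [0, ∞); use ∫₀^∞ xʲ·e^(−2βx) dx = j!/(2β)^(j+1).
Normalization: ∫|ψ|² dx = 0.33784.
⟨x⟩ = 0.33784 and ⟨x²⟩ = 0.22827.
(Δx)² = 0.22827 − (0.33784)² = 0.11413.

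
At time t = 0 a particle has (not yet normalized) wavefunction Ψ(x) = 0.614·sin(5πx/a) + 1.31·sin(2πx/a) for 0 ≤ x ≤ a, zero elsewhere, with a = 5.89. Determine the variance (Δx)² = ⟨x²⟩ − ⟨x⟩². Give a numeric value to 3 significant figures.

2.51

Compute ⟨x⟩ and ⟨x²⟩ separately, then (Δx)² = ⟨x²⟩ − ⟨x⟩².
On 0 ≤ x ≤ a (j ≠ l): ∫sin²(jπx/a) dx = a/2, ∫sin(jπx/a)·sin(lπx/a) dx = 0; diagonal moments ∫x·sin²(jπx/a) dx = a²/4, ∫x²·sin²(jπx/a) dx = a³·(1/6 − 1/(4j²π²)); cross terms ∫x·sin(jπx/a)·sin(lπx/a) dx = 0 for j + l even and −4jla²/(π²(j² − l²)²) for j + l odd, ∫x²·sin(jπx/a)·sin(lπx/a) dx = (−1)^(j+l)·4jla³/(π²(j² − l²)²); higher powers the same way via product-to-sum and parts.
Normalization: ∫|Ψ|² dx = 6.1642.
⟨x⟩ = 2.8618 and ⟨x²⟩ = 10.701.
(Δx)² = 10.701 − (2.8618)² = 2.5112.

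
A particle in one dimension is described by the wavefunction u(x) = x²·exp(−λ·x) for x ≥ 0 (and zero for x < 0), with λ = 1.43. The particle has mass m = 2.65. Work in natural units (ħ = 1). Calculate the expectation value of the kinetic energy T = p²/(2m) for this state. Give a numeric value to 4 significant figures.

0.1286

T = −(ħ²/2m) d²/dx², so ⟨T⟩ = −(ħ²/2m) ∫ u*·u'' dx / ∫|u|² dx; with m = 2.65.
Differentiate x²·exp(−λ·x) with the product rule; every integrand then reduces to terms xʲ·e^(−2λx) on [0, ∞), with ∫₀^∞ xʲ·e^(−2λx) dx = j!/(2λ)^(j+1).
State is unnormalized: ∫|u|² dx = 0.12542, and ∫u*·(−ħ²/2m · u'') dx = 0.016131, so ⟨T⟩ = 0.016131 / 0.12542.
⟨T⟩ = 0.12861.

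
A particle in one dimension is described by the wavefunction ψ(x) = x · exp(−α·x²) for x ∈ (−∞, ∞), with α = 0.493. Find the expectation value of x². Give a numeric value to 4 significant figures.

⟨x²⟩ = ∫ x²·|ψ|² dx / ∫|ψ|² dx (integrals over the domain).
Expand each integrand as polynomial × e^(−2αx²) and use ∫x^(2j)·e^(−2αx²) dx = (2j−1)!!/(4α)^j · √(π/(2α)), odd powers → 0; here √(π/(2α)) = 1.7850.
State is unnormalized: ∫|ψ|² dx = 0.90517, and ∫ψ*·x²·ψ dx = 1.3770, so ⟨x²⟩ = 1.3770 / 0.90517.
⟨x²⟩ = 1.5213.

1.521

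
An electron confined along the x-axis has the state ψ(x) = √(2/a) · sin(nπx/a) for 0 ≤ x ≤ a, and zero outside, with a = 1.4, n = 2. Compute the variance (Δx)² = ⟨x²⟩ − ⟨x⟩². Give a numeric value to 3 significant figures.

Compute ⟨x⟩ and ⟨x²⟩ separately, then (Δx)² = ⟨x²⟩ − ⟨x⟩².
With sin²θ = (1 − cos2θ)/2 on 0 ≤ x ≤ a: ∫sin²(nπx/a) dx = a/2, ∫x·sin²(nπx/a) dx = a²/4, ∫x²·sin²(nπx/a) dx = a³·(1/6 − 1/(4n²π²)); higher powers xᵏ the same way, integrating xᵏ·cos(2nπx/a) by parts.
⟨x⟩ = 0.70000 and ⟨x²⟩ = 0.62851.
(Δx)² = 0.62851 − (0.70000)² = 0.13851.

0.139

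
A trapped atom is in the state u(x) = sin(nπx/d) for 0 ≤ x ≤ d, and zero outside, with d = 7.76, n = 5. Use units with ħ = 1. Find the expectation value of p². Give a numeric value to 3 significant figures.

p² u = −ħ² d²u/dx²; ⟨p²⟩ = −ħ² ∫ u*·u'' dx / ∫|u|² dx.
d/dx sin(nπx/d) = (nπ/d)·cos(nπx/d) and d²/dx² sin(nπx/d) = −(nπ/d)²·sin(nπx/d); on 0 ≤ x ≤ d, ∫sin²(nπx/d) dx = d/2 and ∫sin(nπx/d)·cos(nπx/d) dx = 0.
State is unnormalized: ∫|u|² dx = 3.8800, and ∫u*·(−ħ² u'') dx = 15.898, so ⟨p²⟩ = 15.898 / 3.8800.
⟨p²⟩ = 4.0975.

4.10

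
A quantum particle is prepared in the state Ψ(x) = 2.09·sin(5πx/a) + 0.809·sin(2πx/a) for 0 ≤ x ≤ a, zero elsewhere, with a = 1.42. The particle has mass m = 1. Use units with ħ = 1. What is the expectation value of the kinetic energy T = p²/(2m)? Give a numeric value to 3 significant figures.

T = −(ħ²/2m) d²/dx², so ⟨T⟩ = −(ħ²/2m) ∫ Ψ*·Ψ'' dx / ∫|Ψ|² dx; with m = 1.
d²/dx² sin(jπx/a) = −(jπ/a)²·sin(jπx/a); on 0 ≤ x ≤ a, ∫sin²(jπx/a) dx = a/2 and ∫sin(jπx/a)·sin(lπx/a) dx = 0 for j ≠ l, so only diagonal terms survive in ∫|Ψ|² and ∫Ψ·Ψ″; ∫Ψ·Ψ′ dx = [Ψ²/2] between the walls = 0.
State is unnormalized: ∫|Ψ|² dx = 3.5660, and ∫Ψ*·(−ħ²/2m · Ψ'') dx = 194.30, so ⟨T⟩ = 194.30 / 3.5660.
⟨T⟩ = 54.486.

54.5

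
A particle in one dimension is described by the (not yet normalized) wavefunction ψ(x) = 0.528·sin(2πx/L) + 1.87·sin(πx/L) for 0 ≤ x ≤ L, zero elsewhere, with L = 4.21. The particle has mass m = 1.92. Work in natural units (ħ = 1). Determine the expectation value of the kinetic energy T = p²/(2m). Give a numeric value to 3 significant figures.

T = −(ħ²/2m) d²/dx², so ⟨T⟩ = −(ħ²/2m) ∫ ψ*·ψ'' dx / ∫|ψ|² dx; with m = 1.92.
d²/dx² sin(jπx/L) = −(jπ/L)²·sin(jπx/L); on 0 ≤ x ≤ L, ∫sin²(jπx/L) dx = L/2 and ∫sin(jπx/L)·sin(lπx/L) dx = 0 for j ≠ l, so only diagonal terms survive in ∫|ψ|² and ∫ψ·ψ″; ∫ψ·ψ′ dx = [ψ²/2] between the walls = 0.
State is unnormalized: ∫|ψ|² dx = 7.9478, and ∫ψ*·(−ħ²/2m · ψ'') dx = 1.4078, so ⟨T⟩ = 1.4078 / 7.9478.
⟨T⟩ = 0.17713.

0.177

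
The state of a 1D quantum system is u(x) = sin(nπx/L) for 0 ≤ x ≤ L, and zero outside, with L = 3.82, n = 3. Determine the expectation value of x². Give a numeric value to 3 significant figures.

4.78

⟨x²⟩ = ∫ x²·|u|² dx / ∫|u|² dx (integrals over the domain).
With sin²θ = (1 − cos2θ)/2 on 0 ≤ x ≤ L: ∫sin²(nπx/L) dx = L/2, ∫x·sin²(nπx/L) dx = L²/4, ∫x²·sin²(nπx/L) dx = L³·(1/6 − 1/(4n²π²)); higher powers xᵏ the same way, integrating xᵏ·cos(2nπx/L) by parts.
State is unnormalized: ∫|u|² dx = 1.9100, and ∫u*·x²·u dx = 9.1336, so ⟨x²⟩ = 9.1336 / 1.9100.
⟨x²⟩ = 4.7820.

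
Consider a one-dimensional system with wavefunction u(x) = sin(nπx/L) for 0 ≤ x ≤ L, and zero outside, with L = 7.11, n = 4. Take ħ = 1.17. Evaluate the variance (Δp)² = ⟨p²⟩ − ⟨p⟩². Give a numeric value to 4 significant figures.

Compute ⟨p⟩ and ⟨p²⟩ separately; (Δp)² = ⟨p²⟩ − ⟨p⟩².
d/dx sin(nπx/L) = (nπ/L)·cos(nπx/L) and d²/dx² sin(nπx/L) = −(nπ/L)²·sin(nπx/L); on 0 ≤ x ≤ L, ∫sin²(nπx/L) dx = L/2 and ∫sin(nπx/L)·cos(nπx/L) dx = 0.
Normalization: ∫|u|² dx = 3.5550.
⟨p⟩ = 0.0000 and ⟨p²⟩ = 4.2761.
(Δp)² = 4.2761 − (0.0000)² = 4.2761.

4.276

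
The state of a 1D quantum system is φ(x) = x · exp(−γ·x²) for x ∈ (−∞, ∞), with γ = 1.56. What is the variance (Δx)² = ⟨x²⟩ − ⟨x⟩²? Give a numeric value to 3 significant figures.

Compute ⟨x⟩ and ⟨x²⟩ separately, then (Δx)² = ⟨x²⟩ − ⟨x⟩².
Expand each integrand as polynomial × e^(−2γx²) and use ∫x^(2j)·e^(−2γx²) dx = (2j−1)!!/(4γ)^j · √(π/(2γ)), odd powers → 0; here √(π/(2γ)) = 1.0035.
Normalization: ∫|φ|² dx = 0.16081.
⟨x⟩ = 0.0000 and ⟨x²⟩ = 0.48077.
(Δx)² = 0.48077 − (0.0000)² = 0.48077.

0.481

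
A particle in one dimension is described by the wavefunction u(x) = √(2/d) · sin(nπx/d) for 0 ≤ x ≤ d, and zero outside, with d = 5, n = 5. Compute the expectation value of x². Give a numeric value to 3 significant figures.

⟨x²⟩ = ∫ x²·|u|² dx (integrals over the domain).
With sin²θ = (1 − cos2θ)/2 on 0 ≤ x ≤ d: ∫sin²(nπx/d) dx = d/2, ∫x·sin²(nπx/d) dx = d²/4, ∫x²·sin²(nπx/d) dx = d³·(1/6 − 1/(4n²π²)); higher powers xᵏ the same way, integrating xᵏ·cos(2nπx/d) by parts.
⟨x²⟩ = 8.2827.

8.28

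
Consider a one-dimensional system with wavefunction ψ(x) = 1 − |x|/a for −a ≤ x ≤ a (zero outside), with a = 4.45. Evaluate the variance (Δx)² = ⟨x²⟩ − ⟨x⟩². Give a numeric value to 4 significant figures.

Compute ⟨x⟩ and ⟨x²⟩ separately, then (Δx)² = ⟨x²⟩ − ⟨x⟩².
ψ is even, so ∫ over [−a, a] = 2∫₀ᵃ with ψ = 1 − x/a there: ∫₀ᵃ (1 − x/a)² dx = a/3, ∫₀ᵃ x²(1 − x/a)² dx = a³/30, ∫₀ᵃ x⁴(1 − x/a)² dx = a⁵/105.
Normalization: ∫|ψ|² dx = 2.9667.
⟨x⟩ = 0.0000 and ⟨x²⟩ = 1.9803.
(Δx)² = 1.9803 − (0.0000)² = 1.9803.

1.980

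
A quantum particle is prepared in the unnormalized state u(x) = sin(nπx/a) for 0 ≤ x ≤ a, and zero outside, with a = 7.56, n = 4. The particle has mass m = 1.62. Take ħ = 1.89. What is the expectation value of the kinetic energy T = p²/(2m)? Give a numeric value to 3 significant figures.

3.05

T = −(ħ²/2m) d²/dx², so ⟨T⟩ = −(ħ²/2m) ∫ u*·u'' dx / ∫|u|² dx; with m = 1.62.
d/dx sin(nπx/a) = (nπ/a)·cos(nπx/a) and d²/dx² sin(nπx/a) = −(nπ/a)²·sin(nπx/a); on 0 ≤ x ≤ a, ∫sin²(nπx/a) dx = a/2 and ∫sin(nπx/a)·cos(nπx/a) dx = 0.
State is unnormalized: ∫|u|² dx = 3.7800, and ∫u*·(−ħ²/2m · u'') dx = 11.515, so ⟨T⟩ = 11.515 / 3.7800.
⟨T⟩ = 3.0462.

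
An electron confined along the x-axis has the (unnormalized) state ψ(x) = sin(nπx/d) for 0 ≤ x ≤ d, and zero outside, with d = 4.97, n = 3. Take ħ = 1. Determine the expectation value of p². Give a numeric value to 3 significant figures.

3.60

p² ψ = −ħ² d²ψ/dx²; ⟨p²⟩ = −ħ² ∫ ψ*·ψ'' dx / ∫|ψ|² dx.
d/dx sin(nπx/d) = (nπ/d)·cos(nπx/d) and d²/dx² sin(nπx/d) = −(nπ/d)²·sin(nπx/d); on 0 ≤ x ≤ d, ∫sin²(nπx/d) dx = d/2 and ∫sin(nπx/d)·cos(nπx/d) dx = 0.
State is unnormalized: ∫|ψ|² dx = 2.4850, and ∫ψ*·(−ħ² ψ'') dx = 8.9363, so ⟨p²⟩ = 8.9363 / 2.4850.
⟨p²⟩ = 3.5961.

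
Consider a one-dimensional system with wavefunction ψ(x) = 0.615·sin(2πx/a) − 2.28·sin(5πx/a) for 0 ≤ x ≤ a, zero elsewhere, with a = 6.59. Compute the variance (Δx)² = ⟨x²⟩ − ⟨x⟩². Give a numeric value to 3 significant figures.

Compute ⟨x⟩ and ⟨x²⟩ separately, then (Δx)² = ⟨x²⟩ − ⟨x⟩².
On 0 ≤ x ≤ a (j ≠ l): ∫sin²(jπx/a) dx = a/2, ∫sin(jπx/a)·sin(lπx/a) dx = 0; diagonal moments ∫x·sin²(jπx/a) dx = a²/4, ∫x²·sin²(jπx/a) dx = a³·(1/6 − 1/(4j²π²)); cross terms ∫x·sin(jπx/a)·sin(lπx/a) dx = 0 for j + l even and −4jla²/(π²(j² − l²)²) for j + l odd, ∫x²·sin(jπx/a)·sin(lπx/a) dx = (−1)^(j+l)·4jla³/(π²(j² − l²)²); higher powers the same way via product-to-sum and parts.
Normalization: ∫|ψ|² dx = 18.375.
⟨x⟩ = 3.3559 and ⟨x²⟩ = 14.758.
(Δx)² = 14.758 − (3.3559)² = 3.4960.

3.50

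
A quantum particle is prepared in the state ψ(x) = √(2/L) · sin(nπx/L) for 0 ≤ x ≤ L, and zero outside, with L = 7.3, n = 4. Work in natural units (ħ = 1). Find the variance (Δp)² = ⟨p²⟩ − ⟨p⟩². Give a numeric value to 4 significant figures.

Compute ⟨p⟩ and ⟨p²⟩ separately; (Δp)² = ⟨p²⟩ − ⟨p⟩².
d/dx sin(nπx/L) = (nπ/L)·cos(nπx/L) and d²/dx² sin(nπx/L) = −(nπ/L)²·sin(nπx/L); on 0 ≤ x ≤ L, ∫sin²(nπx/L) dx = L/2 and ∫sin(nπx/L)·cos(nπx/L) dx = 0.
⟨p⟩ = 0.0000 and ⟨p²⟩ = 2.9633.
(Δp)² = 2.9633 − (0.0000)² = 2.9633.

2.963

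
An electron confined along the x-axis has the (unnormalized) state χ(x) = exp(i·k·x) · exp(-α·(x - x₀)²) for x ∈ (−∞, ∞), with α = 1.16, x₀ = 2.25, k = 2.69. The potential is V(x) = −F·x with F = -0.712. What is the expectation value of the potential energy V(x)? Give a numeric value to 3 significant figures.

⟨V⟩ = ∫ V(x)·|χ|² dx / ∫|χ|² dx.
Gaussian moments (u = x − x₀): ∫u^(2j)·e^(−2αu²) du = (2j−1)!!/(4α)^j · √(π/(2α)), odd powers integrate to 0; here √(π/(2α)) = 1.1637.
State is unnormalized: ∫|χ|² dx = 1.1637, and ∫χ*·V(x)·χ dx = 1.8642, so ⟨V⟩ = 1.8642 / 1.1637.
⟨V⟩ = 1.6020.

1.60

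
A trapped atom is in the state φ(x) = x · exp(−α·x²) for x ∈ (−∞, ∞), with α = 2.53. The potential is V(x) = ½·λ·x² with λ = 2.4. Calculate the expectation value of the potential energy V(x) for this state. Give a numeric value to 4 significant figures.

⟨V⟩ = ∫ V(x)·|φ|² dx / ∫|φ|² dx.
Expand each integrand as polynomial × e^(−2αx²) and use ∫x^(2j)·e^(−2αx²) dx = (2j−1)!!/(4α)^j · √(π/(2α)), odd powers → 0; here √(π/(2α)) = 0.78795.
State is unnormalized: ∫|φ|² dx = 0.077861, and ∫φ*·V(x)·φ dx = 0.027698, so ⟨V⟩ = 0.027698 / 0.077861.
⟨V⟩ = 0.35573.

0.3557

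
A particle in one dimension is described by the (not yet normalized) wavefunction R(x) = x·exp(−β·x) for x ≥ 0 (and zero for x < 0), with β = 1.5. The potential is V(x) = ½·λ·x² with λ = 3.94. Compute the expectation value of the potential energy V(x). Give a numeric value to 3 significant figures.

2.63

⟨V⟩ = ∫ V(x)·|R|² dx / ∫|R|² dx.
Every integrand reduces to terms xʲ·e^(−2βx) on [0, ∞); use ∫₀^∞ xʲ·e^(−2βx) dx = j!/(2β)^(j+1).
State is unnormalized: ∫|R|² dx = 0.074074, and ∫R*·V(x)·R dx = 0.19457, so ⟨V⟩ = 0.19457 / 0.074074.
⟨V⟩ = 2.6267.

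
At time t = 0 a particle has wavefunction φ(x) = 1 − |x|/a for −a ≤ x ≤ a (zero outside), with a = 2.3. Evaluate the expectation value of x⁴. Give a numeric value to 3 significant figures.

⟨x⁴⟩ = ∫ x⁴·|φ|² dx / ∫|φ|² dx (integrals over the domain).
φ is even, so ∫ over [−a, a] = 2∫₀ᵃ with φ = 1 − x/a there: ∫₀ᵃ (1 − x/a)² dx = a/3, ∫₀ᵃ x²(1 − x/a)² dx = a³/30, ∫₀ᵃ x⁴(1 − x/a)² dx = a⁵/105.
State is unnormalized: ∫|φ|² dx = 1.5333, and ∫φ*·x⁴·φ dx = 1.2260, so ⟨x⁴⟩ = 1.2260 / 1.5333.
⟨x⁴⟩ = 0.79955.

0.800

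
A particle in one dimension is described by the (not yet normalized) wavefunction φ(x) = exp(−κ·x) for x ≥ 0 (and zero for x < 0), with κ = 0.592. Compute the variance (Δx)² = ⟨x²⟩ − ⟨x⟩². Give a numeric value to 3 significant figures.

0.713

Compute ⟨x⟩ and ⟨x²⟩ separately, then (Δx)² = ⟨x²⟩ − ⟨x⟩².
Every integrand reduces to terms xʲ·e^(−2κx) on [0, ∞); use ∫₀^∞ xʲ·e^(−2κx) dx = j!/(2κ)^(j+1).
Normalization: ∫|φ|² dx = 0.84459.
⟨x⟩ = 0.84459 and ⟨x²⟩ = 1.4267.
(Δx)² = 1.4267 − (0.84459)² = 0.71334.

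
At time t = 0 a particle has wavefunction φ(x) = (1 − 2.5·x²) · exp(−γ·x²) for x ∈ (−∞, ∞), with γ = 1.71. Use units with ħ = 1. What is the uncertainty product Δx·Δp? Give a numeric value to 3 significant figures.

Δx = √(⟨x²⟩−⟨x⟩²), Δp = √(⟨p²⟩−⟨p⟩²).
Expand each integrand as polynomial × e^(−2γx²) and use ∫x^(2j)·e^(−2γx²) dx = (2j−1)!!/(4γ)^j · √(π/(2γ)), odd powers → 0; here √(π/(2γ)) = 0.95843. Differentiate with the product rule, d/dx e^(−γx²) = −2γx·e^(−γx²).
Normalization: ∫|φ|² dx = 0.64193.
⟨x⟩ = 0.0000, ⟨x²⟩ = 0.17699 ⇒ Δx = 0.42070.
⟨p⟩ = 0.0000, ⟨p²⟩ = 6.8069 ⇒ Δp = 2.6090.
Δx·Δp = 1.0976.

1.10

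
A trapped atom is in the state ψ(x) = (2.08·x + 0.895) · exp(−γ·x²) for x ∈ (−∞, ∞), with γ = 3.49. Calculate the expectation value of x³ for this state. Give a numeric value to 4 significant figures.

⟨x³⟩ = ∫ x³·|ψ|² dx / ∫|ψ|² dx (integrals over the domain).
Expand each integrand as polynomial × e^(−2γx²) and use ∫x^(2j)·e^(−2γx²) dx = (2j−1)!!/(4γ)^j · √(π/(2γ)), odd powers → 0; here √(π/(2γ)) = 0.67088.
State is unnormalized: ∫|ψ|² dx = 0.74531, and ∫ψ*·x³·ψ dx = 0.038452, so ⟨x³⟩ = 0.038452 / 0.74531.
⟨x³⟩ = 0.051591.

0.05159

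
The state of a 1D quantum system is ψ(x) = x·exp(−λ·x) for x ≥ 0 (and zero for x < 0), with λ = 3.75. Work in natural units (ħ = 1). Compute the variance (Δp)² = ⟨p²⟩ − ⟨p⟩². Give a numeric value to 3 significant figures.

Compute ⟨p⟩ and ⟨p²⟩ separately; (Δp)² = ⟨p²⟩ − ⟨p⟩².
Differentiate x·exp(−λ·x) with the product rule; every integrand then reduces to terms xʲ·e^(−2λx) on [0, ∞), with ∫₀^∞ xʲ·e^(−2λx) dx = j!/(2λ)^(j+1).
Normalization: ∫|ψ|² dx = 0.0047407.
⟨p⟩ = 0.0000 and ⟨p²⟩ = 14.063.
(Δp)² = 14.063 − (0.0000)² = 14.063.

14.1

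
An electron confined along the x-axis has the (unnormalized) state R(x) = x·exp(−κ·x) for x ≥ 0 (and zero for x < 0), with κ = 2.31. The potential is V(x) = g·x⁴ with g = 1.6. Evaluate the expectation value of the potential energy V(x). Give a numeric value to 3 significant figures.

⟨V⟩ = ∫ V(x)·|R|² dx / ∫|R|² dx.
Every integrand reduces to terms xʲ·e^(−2κx) on [0, ∞); use ∫₀^∞ xʲ·e^(−2κx) dx = j!/(2κ)^(j+1).
State is unnormalized: ∫|R|² dx = 0.020282, and ∫R*·V(x)·R dx = 0.025642, so ⟨V⟩ = 0.025642 / 0.020282.
⟨V⟩ = 1.2643.

1.26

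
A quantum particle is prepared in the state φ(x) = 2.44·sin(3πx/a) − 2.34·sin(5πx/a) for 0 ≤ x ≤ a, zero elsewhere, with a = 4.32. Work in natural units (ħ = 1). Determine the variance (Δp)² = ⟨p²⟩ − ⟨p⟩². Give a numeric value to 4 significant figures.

8.814

Compute ⟨p⟩ and ⟨p²⟩ separately; (Δp)² = ⟨p²⟩ − ⟨p⟩².
d²/dx² sin(jπx/a) = −(jπ/a)²·sin(jπx/a); on 0 ≤ x ≤ a, ∫sin²(jπx/a) dx = a/2 and ∫sin(jπx/a)·sin(lπx/a) dx = 0 for j ≠ l, so only diagonal terms survive in ∫|φ|² and ∫φ·φ″; ∫φ·φ′ dx = [φ²/2] between the walls = 0.
Normalization: ∫|φ|² dx = 24.687.
⟨p⟩ = 0.0000 and ⟨p²⟩ = 8.8135.
(Δp)² = 8.8135 − (0.0000)² = 8.8135.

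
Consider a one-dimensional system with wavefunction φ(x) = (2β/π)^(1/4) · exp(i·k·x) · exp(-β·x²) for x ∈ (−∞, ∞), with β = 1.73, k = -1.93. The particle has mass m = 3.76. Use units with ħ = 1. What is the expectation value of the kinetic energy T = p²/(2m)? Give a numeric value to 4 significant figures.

0.7254

T = −(ħ²/2m) d²/dx², so ⟨T⟩ = −(ħ²/2m) ∫ φ*·φ'' dx; with m = 3.76.
Gaussian moments: ∫x^(2j)·e^(−2βx²) dx = (2j−1)!!/(4β)^j · √(π/(2β)), odd powers integrate to 0; here √(π/(2β)) = 0.95288. Derivatives: φ′ = (ik − 2βx)·φ, φ″ = ((ik − 2βx)² − 2β)·φ; the odd-in-x pieces drop out.
⟨T⟩ = 0.72539.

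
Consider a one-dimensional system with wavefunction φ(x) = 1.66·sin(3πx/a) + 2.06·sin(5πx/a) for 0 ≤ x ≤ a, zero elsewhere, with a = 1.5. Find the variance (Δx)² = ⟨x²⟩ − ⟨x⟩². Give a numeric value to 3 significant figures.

Compute ⟨x⟩ and ⟨x²⟩ separately, then (Δx)² = ⟨x²⟩ − ⟨x⟩².
On 0 ≤ x ≤ a (j ≠ l): ∫sin²(jπx/a) dx = a/2, ∫sin(jπx/a)·sin(lπx/a) dx = 0; diagonal moments ∫x·sin²(jπx/a) dx = a²/4, ∫x²·sin²(jπx/a) dx = a³·(1/6 − 1/(4j²π²)); cross terms ∫x·sin(jπx/a)·sin(lπx/a) dx = 0 for j + l even and −4jla²/(π²(j² − l²)²) for j + l odd, ∫x²·sin(jπx/a)·sin(lπx/a) dx = (−1)^(j+l)·4jla³/(π²(j² − l²)²); higher powers the same way via product-to-sum and parts.
Normalization: ∫|φ|² dx = 5.2494.
⟨x⟩ = 0.75000 and ⟨x²⟩ = 0.84667.
(Δx)² = 0.84667 − (0.75000)² = 0.28417.

0.284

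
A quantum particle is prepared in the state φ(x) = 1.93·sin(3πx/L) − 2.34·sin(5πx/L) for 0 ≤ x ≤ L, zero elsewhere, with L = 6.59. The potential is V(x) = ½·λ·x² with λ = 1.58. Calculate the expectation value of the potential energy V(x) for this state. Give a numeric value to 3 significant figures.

⟨V⟩ = ∫ V(x)·|φ|² dx / ∫|φ|² dx.
On 0 ≤ x ≤ L (j ≠ l): ∫sin²(jπx/L) dx = L/2, ∫sin(jπx/L)·sin(lπx/L) dx = 0; diagonal moments ∫x·sin²(jπx/L) dx = L²/4, ∫x²·sin²(jπx/L) dx = L³·(1/6 − 1/(4j²π²)); cross terms ∫x·sin(jπx/L)·sin(lπx/L) dx = 0 for j + l even and −4jlL²/(π²(j² − l²)²) for j + l odd, ∫x²·sin(jπx/L)·sin(lπx/L) dx = (−1)^(j+l)·4jlL³/(π²(j² − l²)²); higher powers the same way via product-to-sum and parts.
State is unnormalized: ∫|φ|² dx = 30.316, and ∫φ*·V(x)·φ dx = 294.57, so ⟨V⟩ = 294.57 / 30.316.
⟨V⟩ = 9.7168.

9.72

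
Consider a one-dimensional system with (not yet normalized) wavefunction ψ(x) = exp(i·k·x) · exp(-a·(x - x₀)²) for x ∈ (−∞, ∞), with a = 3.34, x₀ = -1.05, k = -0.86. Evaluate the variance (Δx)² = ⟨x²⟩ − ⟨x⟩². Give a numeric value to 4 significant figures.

Compute ⟨x⟩ and ⟨x²⟩ separately, then (Δx)² = ⟨x²⟩ − ⟨x⟩².
Gaussian moments (u = x − x₀): ∫u^(2j)·e^(−2au²) du = (2j−1)!!/(4a)^j · √(π/(2a)), odd powers integrate to 0; here √(π/(2a)) = 0.68578.
Normalization: ∫|ψ|² dx = 0.68578.
⟨x⟩ = -1.0500 and ⟨x²⟩ = 1.1774.
(Δx)² = 1.1774 − (-1.0500)² = 0.074850.

0.07485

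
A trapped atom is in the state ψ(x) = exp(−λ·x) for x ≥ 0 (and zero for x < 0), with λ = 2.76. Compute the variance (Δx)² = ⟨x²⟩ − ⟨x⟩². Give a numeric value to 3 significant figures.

0.0328

Compute ⟨x⟩ and ⟨x²⟩ separately, then (Δx)² = ⟨x²⟩ − ⟨x⟩².
Every integrand reduces to terms xʲ·e^(−2λx) on [0, ∞); use ∫₀^∞ xʲ·e^(−2λx) dx = j!/(2λ)^(j+1).
Normalization: ∫|ψ|² dx = 0.18116.
⟨x⟩ = 0.18116 and ⟨x²⟩ = 0.065637.
(Δx)² = 0.065637 − (0.18116)² = 0.032819.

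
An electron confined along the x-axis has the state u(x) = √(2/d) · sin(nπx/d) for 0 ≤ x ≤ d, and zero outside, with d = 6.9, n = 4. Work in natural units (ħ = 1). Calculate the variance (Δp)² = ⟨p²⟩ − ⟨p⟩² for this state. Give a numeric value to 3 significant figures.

Compute ⟨p⟩ and ⟨p²⟩ separately; (Δp)² = ⟨p²⟩ − ⟨p⟩².
d/dx sin(nπx/d) = (nπ/d)·cos(nπx/d) and d²/dx² sin(nπx/d) = −(nπ/d)²·sin(nπx/d); on 0 ≤ x ≤ d, ∫sin²(nπx/d) dx = d/2 and ∫sin(nπx/d)·cos(nπx/d) dx = 0.
⟨p⟩ = 0.0000 and ⟨p²⟩ = 3.3168.
(Δp)² = 3.3168 − (0.0000)² = 3.3168.

3.32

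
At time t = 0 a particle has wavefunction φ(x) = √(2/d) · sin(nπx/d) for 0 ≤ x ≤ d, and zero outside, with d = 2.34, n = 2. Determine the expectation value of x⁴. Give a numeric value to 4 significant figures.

⟨x⁴⟩ = ∫ x⁴·|φ|² dx (integrals over the domain).
With sin²θ = (1 − cos2θ)/2 on 0 ≤ x ≤ d: ∫sin²(nπx/d) dx = d/2, ∫x·sin²(nπx/d) dx = d²/4, ∫x²·sin²(nπx/d) dx = d³·(1/6 − 1/(4n²π²)); higher powers xᵏ the same way, integrating xᵏ·cos(2nπx/d) by parts.
⟨x⁴⟩ = 5.2658.

5.266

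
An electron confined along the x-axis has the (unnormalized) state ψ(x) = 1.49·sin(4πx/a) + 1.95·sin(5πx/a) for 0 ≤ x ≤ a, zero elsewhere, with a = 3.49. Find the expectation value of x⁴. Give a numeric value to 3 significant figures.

⟨x⁴⟩ = ∫ x⁴·|ψ|² dx / ∫|ψ|² dx (integrals over the domain).
On 0 ≤ x ≤ a (j ≠ l): ∫sin²(jπx/a) dx = a/2, ∫sin(jπx/a)·sin(lπx/a) dx = 0; diagonal moments ∫x·sin²(jπx/a) dx = a²/4, ∫x²·sin²(jπx/a) dx = a³·(1/6 − 1/(4j²π²)); cross terms ∫x·sin(jπx/a)·sin(lπx/a) dx = 0 for j + l even and −4jla²/(π²(j² − l²)²) for j + l odd, ∫x²·sin(jπx/a)·sin(lπx/a) dx = (−1)^(j+l)·4jla³/(π²(j² − l²)²); higher powers the same way via product-to-sum and parts.
State is unnormalized: ∫|ψ|² dx = 10.509, and ∫ψ*·x⁴·ψ dx = 72.683, so ⟨x⁴⟩ = 72.683 / 10.509.
⟨x⁴⟩ = 6.9160.

6.92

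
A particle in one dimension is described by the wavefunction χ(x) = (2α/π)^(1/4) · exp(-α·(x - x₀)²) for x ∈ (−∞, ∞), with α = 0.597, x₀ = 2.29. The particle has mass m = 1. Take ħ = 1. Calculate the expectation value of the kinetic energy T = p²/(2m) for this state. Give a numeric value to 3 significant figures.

0.299

T = −(ħ²/2m) d²/dx², so ⟨T⟩ = −(ħ²/2m) ∫ χ*·χ'' dx; with m = 1.
Gaussian moments (u = x − x₀): ∫u^(2j)·e^(−2αu²) du = (2j−1)!!/(4α)^j · √(π/(2α)), odd powers integrate to 0; here √(π/(2α)) = 1.6221. Derivatives: d/dx e^(−αu²) = −2αu·e^(−αu²), d²/dx² e^(−αu²) = (4α²u² − 2α)·e^(−αu²).
⟨T⟩ = 0.29850.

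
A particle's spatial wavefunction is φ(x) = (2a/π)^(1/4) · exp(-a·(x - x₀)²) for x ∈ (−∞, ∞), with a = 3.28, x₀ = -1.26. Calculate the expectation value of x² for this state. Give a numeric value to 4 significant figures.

⟨x²⟩ = ∫ x²·|φ|² dx (integrals over the domain).
Gaussian moments (u = x − x₀): ∫u^(2j)·e^(−2au²) du = (2j−1)!!/(4a)^j · √(π/(2a)), odd powers integrate to 0; here √(π/(2a)) = 0.69203.
⟨x²⟩ = 1.6638.

1.664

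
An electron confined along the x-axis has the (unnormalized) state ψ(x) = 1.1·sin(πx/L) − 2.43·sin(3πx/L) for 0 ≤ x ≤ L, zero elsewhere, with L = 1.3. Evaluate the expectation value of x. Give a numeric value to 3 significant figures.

⟨x⟩ = ∫ x·|ψ|² dx / ∫|ψ|² dx (integrals over the domain).
On 0 ≤ x ≤ L (j ≠ l): ∫sin²(jπx/L) dx = L/2, ∫sin(jπx/L)·sin(lπx/L) dx = 0; diagonal moments ∫x·sin²(jπx/L) dx = L²/4, ∫x²·sin²(jπx/L) dx = L³·(1/6 − 1/(4j²π²)); cross terms ∫x·sin(jπx/L)·sin(lπx/L) dx = 0 for j + l even and −4jlL²/(π²(j² − l²)²) for j + l odd, ∫x²·sin(jπx/L)·sin(lπx/L) dx = (−1)^(j+l)·4jlL³/(π²(j² − l²)²); higher powers the same way via product-to-sum and parts.
State is unnormalized: ∫|ψ|² dx = 4.6247, and ∫ψ*·x·ψ dx = 3.0060, so ⟨x⟩ = 3.0060 / 4.6247.
⟨x⟩ = 0.65000.

0.650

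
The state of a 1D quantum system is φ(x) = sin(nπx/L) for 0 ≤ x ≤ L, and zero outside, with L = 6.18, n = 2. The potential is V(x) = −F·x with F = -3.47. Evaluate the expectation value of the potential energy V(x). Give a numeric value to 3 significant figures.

⟨V⟩ = ∫ V(x)·|φ|² dx / ∫|φ|² dx.
With sin²θ = (1 − cos2θ)/2 on 0 ≤ x ≤ L: ∫sin²(nπx/L) dx = L/2, ∫x·sin²(nπx/L) dx = L²/4, ∫x²·sin²(nπx/L) dx = L³·(1/6 − 1/(4n²π²)); higher powers xᵏ the same way, integrating xᵏ·cos(2nπx/L) by parts.
State is unnormalized: ∫|φ|² dx = 3.0900, and ∫φ*·V(x)·φ dx = 33.132, so ⟨V⟩ = 33.132 / 3.0900.
⟨V⟩ = 10.722.

10.7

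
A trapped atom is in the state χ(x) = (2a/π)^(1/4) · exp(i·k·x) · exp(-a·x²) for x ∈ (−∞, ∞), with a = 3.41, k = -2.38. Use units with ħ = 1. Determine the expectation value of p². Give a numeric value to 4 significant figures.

9.074

p² χ = −ħ² d²χ/dx²; ⟨p²⟩ = −ħ² ∫ χ*·χ'' dx.
Gaussian moments: ∫x^(2j)·e^(−2ax²) dx = (2j−1)!!/(4a)^j · √(π/(2a)), odd powers integrate to 0; here √(π/(2a)) = 0.67871. Derivatives: χ′ = (ik − 2ax)·χ, χ″ = ((ik − 2ax)² − 2a)·χ; the odd-in-x pieces drop out.
⟨p²⟩ = 9.0744.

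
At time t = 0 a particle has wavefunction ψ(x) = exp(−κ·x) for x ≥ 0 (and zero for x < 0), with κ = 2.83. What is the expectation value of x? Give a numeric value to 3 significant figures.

0.177

⟨x⟩ = ∫ x·|ψ|² dx / ∫|ψ|² dx (integrals over the domain).
Every integrand reduces to terms xʲ·e^(−2κx) on [0, ∞); use ∫₀^∞ xʲ·e^(−2κx) dx = j!/(2κ)^(j+1).
State is unnormalized: ∫|ψ|² dx = 0.17668, and ∫ψ*·x·ψ dx = 0.031215, so ⟨x⟩ = 0.031215 / 0.17668.
⟨x⟩ = 0.17668.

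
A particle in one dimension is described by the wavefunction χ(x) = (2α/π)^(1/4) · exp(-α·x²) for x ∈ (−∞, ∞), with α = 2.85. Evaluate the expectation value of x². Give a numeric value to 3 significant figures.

0.0877

⟨x²⟩ = ∫ x²·|χ|² dx (integrals over the domain).
Gaussian moments: ∫x^(2j)·e^(−2αx²) dx = (2j−1)!!/(4α)^j · √(π/(2α)), odd powers integrate to 0; here √(π/(2α)) = 0.74240.
⟨x²⟩ = 0.087719.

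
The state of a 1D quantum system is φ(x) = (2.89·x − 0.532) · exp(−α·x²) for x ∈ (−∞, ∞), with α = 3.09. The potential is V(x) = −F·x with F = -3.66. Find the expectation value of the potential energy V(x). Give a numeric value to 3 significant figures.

-0.950

⟨V⟩ = ∫ V(x)·|φ|² dx / ∫|φ|² dx.
Expand each integrand as polynomial × e^(−2αx²) and use ∫x^(2j)·e^(−2αx²) dx = (2j−1)!!/(4α)^j · √(π/(2α)), odd powers → 0; here √(π/(2α)) = 0.71299.
State is unnormalized: ∫|φ|² dx = 0.68358, and ∫φ*·V(x)·φ dx = -0.64921, so ⟨V⟩ = -0.64921 / 0.68358.
⟨V⟩ = -0.94971.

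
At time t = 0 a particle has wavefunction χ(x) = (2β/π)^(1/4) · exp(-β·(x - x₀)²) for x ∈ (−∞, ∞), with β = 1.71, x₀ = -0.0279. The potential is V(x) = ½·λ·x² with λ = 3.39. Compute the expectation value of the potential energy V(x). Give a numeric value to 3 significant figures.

0.249

⟨V⟩ = ∫ V(x)·|χ|² dx.
Gaussian moments (u = x − x₀): ∫u^(2j)·e^(−2βu²) du = (2j−1)!!/(4β)^j · √(π/(2β)), odd powers integrate to 0; here √(π/(2β)) = 0.95843.
⟨V⟩ = 0.24913.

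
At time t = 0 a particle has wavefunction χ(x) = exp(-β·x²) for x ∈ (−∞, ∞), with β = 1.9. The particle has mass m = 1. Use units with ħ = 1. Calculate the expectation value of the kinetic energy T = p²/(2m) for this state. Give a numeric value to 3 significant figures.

T = −(ħ²/2m) d²/dx², so ⟨T⟩ = −(ħ²/2m) ∫ χ*·χ'' dx / ∫|χ|² dx; with m = 1.
Gaussian moments: ∫x^(2j)·e^(−2βx²) dx = (2j−1)!!/(4β)^j · √(π/(2β)), odd powers integrate to 0; here √(π/(2β)) = 0.90925. Derivatives: d/dx e^(−βx²) = −2βx·e^(−βx²), d²/dx² e^(−βx²) = (4β²x² − 2β)·e^(−βx²).
State is unnormalized: ∫|χ|² dx = 0.90925, and ∫χ*·(−ħ²/2m · χ'') dx = 0.86379, so ⟨T⟩ = 0.86379 / 0.90925.
⟨T⟩ = 0.95000.

0.950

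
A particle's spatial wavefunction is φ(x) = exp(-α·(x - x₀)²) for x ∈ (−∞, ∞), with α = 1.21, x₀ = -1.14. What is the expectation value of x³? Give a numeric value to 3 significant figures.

⟨x³⟩ = ∫ x³·|φ|² dx / ∫|φ|² dx (integrals over the domain).
Gaussian moments (u = x − x₀): ∫u^(2j)·e^(−2αu²) du = (2j−1)!!/(4α)^j · √(π/(2α)), odd powers integrate to 0; here √(π/(2α)) = 1.1394.
State is unnormalized: ∫|φ|² dx = 1.1394, and ∫φ*·x³·φ dx = -2.4931, so ⟨x³⟩ = -2.4931 / 1.1394.
⟨x³⟩ = -2.1882.

-2.19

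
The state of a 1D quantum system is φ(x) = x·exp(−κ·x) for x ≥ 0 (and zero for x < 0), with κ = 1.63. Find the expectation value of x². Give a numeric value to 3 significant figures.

1.13

⟨x²⟩ = ∫ x²·|φ|² dx / ∫|φ|² dx (integrals over the domain).
Every integrand reduces to terms xʲ·e^(−2κx) on [0, ∞); use ∫₀^∞ xʲ·e^(−2κx) dx = j!/(2κ)^(j+1).
State is unnormalized: ∫|φ|² dx = 0.057727, and ∫φ*·x²·φ dx = 0.065181, so ⟨x²⟩ = 0.065181 / 0.057727.
⟨x²⟩ = 1.1291.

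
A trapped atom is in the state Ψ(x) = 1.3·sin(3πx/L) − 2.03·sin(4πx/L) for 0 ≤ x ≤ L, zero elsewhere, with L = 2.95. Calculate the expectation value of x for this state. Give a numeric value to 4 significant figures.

2.007

⟨x⟩ = ∫ x·|Ψ|² dx / ∫|Ψ|² dx (integrals over the domain).
On 0 ≤ x ≤ L (j ≠ l): ∫sin²(jπx/L) dx = L/2, ∫sin(jπx/L)·sin(lπx/L) dx = 0; diagonal moments ∫x·sin²(jπx/L) dx = L²/4, ∫x²·sin²(jπx/L) dx = L³·(1/6 − 1/(4j²π²)); cross terms ∫x·sin(jπx/L)·sin(lπx/L) dx = 0 for j + l even and −4jlL²/(π²(j² − l²)²) for j + l odd, ∫x²·sin(jπx/L)·sin(lπx/L) dx = (−1)^(j+l)·4jlL³/(π²(j² − l²)²); higher powers the same way via product-to-sum and parts.
State is unnormalized: ∫|Ψ|² dx = 8.5711, and ∫Ψ*·x·Ψ dx = 17.201, so ⟨x⟩ = 17.201 / 8.5711.
⟨x⟩ = 2.0069.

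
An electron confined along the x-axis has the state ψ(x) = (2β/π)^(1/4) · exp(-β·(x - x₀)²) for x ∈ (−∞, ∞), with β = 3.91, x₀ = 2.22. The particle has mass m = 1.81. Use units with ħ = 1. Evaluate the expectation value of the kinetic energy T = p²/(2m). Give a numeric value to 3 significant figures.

1.08

T = −(ħ²/2m) d²/dx², so ⟨T⟩ = −(ħ²/2m) ∫ ψ*·ψ'' dx; with m = 1.81.
Gaussian moments (u = x − x₀): ∫u^(2j)·e^(−2βu²) du = (2j−1)!!/(4β)^j · √(π/(2β)), odd powers integrate to 0; here √(π/(2β)) = 0.63383. Derivatives: d/dx e^(−βu²) = −2βu·e^(−βu²), d²/dx² e^(−βu²) = (4β²u² − 2β)·e^(−βu²).
⟨T⟩ = 1.0801.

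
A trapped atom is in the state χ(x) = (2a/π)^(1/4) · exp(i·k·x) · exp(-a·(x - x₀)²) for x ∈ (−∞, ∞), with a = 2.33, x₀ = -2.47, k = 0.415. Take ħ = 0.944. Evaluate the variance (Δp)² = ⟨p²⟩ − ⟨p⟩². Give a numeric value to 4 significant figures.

2.076

Compute ⟨p⟩ and ⟨p²⟩ separately; (Δp)² = ⟨p²⟩ − ⟨p⟩².
Gaussian moments (u = x − x₀): ∫u^(2j)·e^(−2au²) du = (2j−1)!!/(4a)^j · √(π/(2a)), odd powers integrate to 0; here √(π/(2a)) = 0.82107. Derivatives: χ′ = (ik − 2au)·χ, χ″ = ((ik − 2au)² − 2a)·χ; the odd-in-u pieces drop out.
⟨p⟩ = 0.39176 and ⟨p²⟩ = 2.2298.
(Δp)² = 2.2298 − (0.39176)² = 2.0763.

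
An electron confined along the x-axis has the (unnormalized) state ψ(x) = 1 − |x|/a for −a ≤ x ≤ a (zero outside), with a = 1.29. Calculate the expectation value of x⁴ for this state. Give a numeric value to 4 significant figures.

0.07912

⟨x⁴⟩ = ∫ x⁴·|ψ|² dx / ∫|ψ|² dx (integrals over the domain).
ψ is even, so ∫ over [−a, a] = 2∫₀ᵃ with ψ = 1 − x/a there: ∫₀ᵃ (1 − x/a)² dx = a/3, ∫₀ᵃ x²(1 − x/a)² dx = a³/30, ∫₀ᵃ x⁴(1 − x/a)² dx = a⁵/105.
State is unnormalized: ∫|ψ|² dx = 0.86000, and ∫ψ*·x⁴·ψ dx = 0.068044, so ⟨x⁴⟩ = 0.068044 / 0.86000.
⟨x⁴⟩ = 0.079121.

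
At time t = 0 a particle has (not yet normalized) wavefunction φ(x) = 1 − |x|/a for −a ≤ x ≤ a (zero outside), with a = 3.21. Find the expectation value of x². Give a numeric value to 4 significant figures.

⟨x²⟩ = ∫ x²·|φ|² dx / ∫|φ|² dx (integrals over the domain).
φ is even, so ∫ over [−a, a] = 2∫₀ᵃ with φ = 1 − x/a there: ∫₀ᵃ (1 − x/a)² dx = a/3, ∫₀ᵃ x²(1 − x/a)² dx = a³/30, ∫₀ᵃ x⁴(1 − x/a)² dx = a⁵/105.
State is unnormalized: ∫|φ|² dx = 2.1400, and ∫φ*·x²·φ dx = 2.2051, so ⟨x²⟩ = 2.2051 / 2.1400.
⟨x²⟩ = 1.0304.

1.030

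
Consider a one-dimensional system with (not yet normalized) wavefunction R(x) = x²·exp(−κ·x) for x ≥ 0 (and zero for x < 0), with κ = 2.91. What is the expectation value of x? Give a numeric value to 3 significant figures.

0.859

⟨x⟩ = ∫ x·|R|² dx / ∫|R|² dx (integrals over the domain).
Every integrand reduces to terms xʲ·e^(−2κx) on [0, ∞); use ∫₀^∞ xʲ·e^(−2κx) dx = j!/(2κ)^(j+1).
State is unnormalized: ∫|R|² dx = 0.0035942, and ∫R*·x·R dx = 0.0030878, so ⟨x⟩ = 0.0030878 / 0.0035942.
⟨x⟩ = 0.85911.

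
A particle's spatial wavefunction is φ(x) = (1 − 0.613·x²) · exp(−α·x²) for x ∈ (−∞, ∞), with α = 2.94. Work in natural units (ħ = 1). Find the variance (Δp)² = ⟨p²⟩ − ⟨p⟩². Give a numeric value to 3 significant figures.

3.65

Compute ⟨p⟩ and ⟨p²⟩ separately; (Δp)² = ⟨p²⟩ − ⟨p⟩².
Expand each integrand as polynomial × e^(−2αx²) and use ∫x^(2j)·e^(−2αx²) dx = (2j−1)!!/(4α)^j · √(π/(2α)), odd powers → 0; here √(π/(2α)) = 0.73095. Differentiate with the product rule, d/dx e^(−αx²) = −2αx·e^(−αx²).
Normalization: ∫|φ|² dx = 0.66070.
⟨p⟩ = 0.0000 and ⟨p²⟩ = 3.6535.
(Δp)² = 3.6535 − (0.0000)² = 3.6535.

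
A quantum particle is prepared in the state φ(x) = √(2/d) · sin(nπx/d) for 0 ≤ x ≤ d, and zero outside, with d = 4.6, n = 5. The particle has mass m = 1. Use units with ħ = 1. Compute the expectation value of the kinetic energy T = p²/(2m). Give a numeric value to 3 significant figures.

5.83

T = −(ħ²/2m) d²/dx², so ⟨T⟩ = −(ħ²/2m) ∫ φ*·φ'' dx; with m = 1.
d/dx sin(nπx/d) = (nπ/d)·cos(nπx/d) and d²/dx² sin(nπx/d) = −(nπ/d)²·sin(nπx/d); on 0 ≤ x ≤ d, ∫sin²(nπx/d) dx = d/2 and ∫sin(nπx/d)·cos(nπx/d) dx = 0.
⟨T⟩ = 5.8303.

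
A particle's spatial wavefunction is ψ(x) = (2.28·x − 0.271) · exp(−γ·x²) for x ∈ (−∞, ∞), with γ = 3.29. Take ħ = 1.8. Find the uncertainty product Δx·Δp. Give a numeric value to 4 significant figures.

2.167

Δx = √(⟨x²⟩−⟨x⟩²), Δp = √(⟨p²⟩−⟨p⟩²).
Expand each integrand as polynomial × e^(−2γx²) and use ∫x^(2j)·e^(−2γx²) dx = (2j−1)!!/(4γ)^j · √(π/(2γ)), odd powers → 0; here √(π/(2γ)) = 0.69097. Differentiate with the product rule, d/dx e^(−γx²) = −2γx·e^(−γx²).
Normalization: ∫|ψ|² dx = 0.32369.
⟨x⟩ = -0.20045, ⟨x²⟩ = 0.20414 ⇒ Δx = 0.40492.
⟨p⟩ = 0.0000, ⟨p²⟩ = 28.637 ⇒ Δp = 5.3513.
Δx·Δp = 2.1668.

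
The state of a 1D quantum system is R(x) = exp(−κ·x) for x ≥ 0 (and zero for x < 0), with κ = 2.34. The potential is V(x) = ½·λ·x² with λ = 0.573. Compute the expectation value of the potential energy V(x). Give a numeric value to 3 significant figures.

⟨V⟩ = ∫ V(x)·|R|² dx / ∫|R|² dx.
Every integrand reduces to terms xʲ·e^(−2κx) on [0, ∞); use ∫₀^∞ xʲ·e^(−2κx) dx = j!/(2κ)^(j+1).
State is unnormalized: ∫|R|² dx = 0.21368, and ∫R*·V(x)·R dx = 0.0055901, so ⟨V⟩ = 0.0055901 / 0.21368.
⟨V⟩ = 0.026162.

0.0262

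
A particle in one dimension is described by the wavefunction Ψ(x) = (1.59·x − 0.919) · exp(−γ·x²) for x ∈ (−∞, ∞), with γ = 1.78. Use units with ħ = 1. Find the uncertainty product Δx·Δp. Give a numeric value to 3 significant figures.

Δx = √(⟨x²⟩−⟨x⟩²), Δp = √(⟨p²⟩−⟨p⟩²).
Expand each integrand as polynomial × e^(−2γx²) and use ∫x^(2j)·e^(−2γx²) dx = (2j−1)!!/(4γ)^j · √(π/(2γ)), odd powers → 0; here √(π/(2γ)) = 0.93940. Differentiate with the product rule, d/dx e^(−γx²) = −2γx·e^(−γx²).
Normalization: ∫|Ψ|² dx = 1.1269.
⟨x⟩ = -0.34215, ⟨x²⟩ = 0.22359 ⇒ Δx = 0.32638.
⟨p⟩ = 0.0000, ⟨p²⟩ = 2.8337 ⇒ Δp = 1.6834.
Δx·Δp = 0.54942.

0.549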